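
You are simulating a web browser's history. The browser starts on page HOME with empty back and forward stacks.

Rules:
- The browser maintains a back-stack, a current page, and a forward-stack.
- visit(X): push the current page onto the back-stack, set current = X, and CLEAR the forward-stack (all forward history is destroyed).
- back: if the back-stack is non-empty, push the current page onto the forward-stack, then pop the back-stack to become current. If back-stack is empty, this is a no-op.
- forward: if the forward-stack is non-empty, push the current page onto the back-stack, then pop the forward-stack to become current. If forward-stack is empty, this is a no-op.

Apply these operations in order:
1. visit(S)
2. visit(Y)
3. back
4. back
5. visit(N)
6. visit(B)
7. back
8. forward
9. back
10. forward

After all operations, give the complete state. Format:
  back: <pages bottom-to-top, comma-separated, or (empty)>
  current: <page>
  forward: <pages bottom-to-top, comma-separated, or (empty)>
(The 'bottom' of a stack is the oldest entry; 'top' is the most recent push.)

Answer: back: HOME,N
current: B
forward: (empty)

Derivation:
After 1 (visit(S)): cur=S back=1 fwd=0
After 2 (visit(Y)): cur=Y back=2 fwd=0
After 3 (back): cur=S back=1 fwd=1
After 4 (back): cur=HOME back=0 fwd=2
After 5 (visit(N)): cur=N back=1 fwd=0
After 6 (visit(B)): cur=B back=2 fwd=0
After 7 (back): cur=N back=1 fwd=1
After 8 (forward): cur=B back=2 fwd=0
After 9 (back): cur=N back=1 fwd=1
After 10 (forward): cur=B back=2 fwd=0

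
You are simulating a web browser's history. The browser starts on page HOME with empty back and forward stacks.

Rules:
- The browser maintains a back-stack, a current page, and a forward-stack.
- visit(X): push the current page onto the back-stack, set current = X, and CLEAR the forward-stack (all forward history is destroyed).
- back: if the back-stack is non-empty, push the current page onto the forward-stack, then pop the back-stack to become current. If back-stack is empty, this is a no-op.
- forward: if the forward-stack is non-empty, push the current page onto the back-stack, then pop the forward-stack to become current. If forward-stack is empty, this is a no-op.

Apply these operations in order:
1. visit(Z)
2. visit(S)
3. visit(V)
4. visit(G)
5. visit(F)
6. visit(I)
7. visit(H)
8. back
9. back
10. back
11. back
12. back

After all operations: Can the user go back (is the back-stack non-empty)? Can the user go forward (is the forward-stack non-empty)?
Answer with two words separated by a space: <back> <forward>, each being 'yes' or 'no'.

After 1 (visit(Z)): cur=Z back=1 fwd=0
After 2 (visit(S)): cur=S back=2 fwd=0
After 3 (visit(V)): cur=V back=3 fwd=0
After 4 (visit(G)): cur=G back=4 fwd=0
After 5 (visit(F)): cur=F back=5 fwd=0
After 6 (visit(I)): cur=I back=6 fwd=0
After 7 (visit(H)): cur=H back=7 fwd=0
After 8 (back): cur=I back=6 fwd=1
After 9 (back): cur=F back=5 fwd=2
After 10 (back): cur=G back=4 fwd=3
After 11 (back): cur=V back=3 fwd=4
After 12 (back): cur=S back=2 fwd=5

Answer: yes yes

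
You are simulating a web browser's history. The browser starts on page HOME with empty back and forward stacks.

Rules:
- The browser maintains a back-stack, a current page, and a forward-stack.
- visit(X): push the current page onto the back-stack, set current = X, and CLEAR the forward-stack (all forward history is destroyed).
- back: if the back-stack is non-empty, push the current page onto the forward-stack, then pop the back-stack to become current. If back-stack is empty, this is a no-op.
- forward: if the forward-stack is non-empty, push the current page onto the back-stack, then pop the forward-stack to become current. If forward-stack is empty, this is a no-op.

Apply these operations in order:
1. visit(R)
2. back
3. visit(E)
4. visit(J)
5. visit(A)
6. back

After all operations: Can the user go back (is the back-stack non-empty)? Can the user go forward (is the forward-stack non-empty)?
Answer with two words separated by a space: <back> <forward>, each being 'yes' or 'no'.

Answer: yes yes

Derivation:
After 1 (visit(R)): cur=R back=1 fwd=0
After 2 (back): cur=HOME back=0 fwd=1
After 3 (visit(E)): cur=E back=1 fwd=0
After 4 (visit(J)): cur=J back=2 fwd=0
After 5 (visit(A)): cur=A back=3 fwd=0
After 6 (back): cur=J back=2 fwd=1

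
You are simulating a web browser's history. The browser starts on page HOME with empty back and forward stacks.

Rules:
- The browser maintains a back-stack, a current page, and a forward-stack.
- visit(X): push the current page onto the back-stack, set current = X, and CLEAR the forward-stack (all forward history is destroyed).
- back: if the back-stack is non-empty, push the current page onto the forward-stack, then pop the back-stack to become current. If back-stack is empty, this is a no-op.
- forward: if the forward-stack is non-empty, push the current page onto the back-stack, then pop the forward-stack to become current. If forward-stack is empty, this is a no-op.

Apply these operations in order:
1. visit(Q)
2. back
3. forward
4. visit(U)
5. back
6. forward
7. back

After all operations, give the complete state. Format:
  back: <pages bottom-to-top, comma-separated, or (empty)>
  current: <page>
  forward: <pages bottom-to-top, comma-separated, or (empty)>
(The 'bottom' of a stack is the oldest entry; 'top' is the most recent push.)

After 1 (visit(Q)): cur=Q back=1 fwd=0
After 2 (back): cur=HOME back=0 fwd=1
After 3 (forward): cur=Q back=1 fwd=0
After 4 (visit(U)): cur=U back=2 fwd=0
After 5 (back): cur=Q back=1 fwd=1
After 6 (forward): cur=U back=2 fwd=0
After 7 (back): cur=Q back=1 fwd=1

Answer: back: HOME
current: Q
forward: U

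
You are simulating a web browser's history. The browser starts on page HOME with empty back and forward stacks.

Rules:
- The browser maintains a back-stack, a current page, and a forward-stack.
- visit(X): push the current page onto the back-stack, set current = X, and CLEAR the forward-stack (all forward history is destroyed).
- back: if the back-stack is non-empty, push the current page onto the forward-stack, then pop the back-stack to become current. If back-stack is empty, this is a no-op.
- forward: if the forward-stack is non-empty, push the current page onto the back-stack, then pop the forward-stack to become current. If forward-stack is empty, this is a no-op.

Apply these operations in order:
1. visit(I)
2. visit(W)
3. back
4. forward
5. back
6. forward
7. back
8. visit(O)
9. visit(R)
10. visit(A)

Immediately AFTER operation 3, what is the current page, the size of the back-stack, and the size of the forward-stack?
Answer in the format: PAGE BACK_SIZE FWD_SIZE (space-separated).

After 1 (visit(I)): cur=I back=1 fwd=0
After 2 (visit(W)): cur=W back=2 fwd=0
After 3 (back): cur=I back=1 fwd=1

I 1 1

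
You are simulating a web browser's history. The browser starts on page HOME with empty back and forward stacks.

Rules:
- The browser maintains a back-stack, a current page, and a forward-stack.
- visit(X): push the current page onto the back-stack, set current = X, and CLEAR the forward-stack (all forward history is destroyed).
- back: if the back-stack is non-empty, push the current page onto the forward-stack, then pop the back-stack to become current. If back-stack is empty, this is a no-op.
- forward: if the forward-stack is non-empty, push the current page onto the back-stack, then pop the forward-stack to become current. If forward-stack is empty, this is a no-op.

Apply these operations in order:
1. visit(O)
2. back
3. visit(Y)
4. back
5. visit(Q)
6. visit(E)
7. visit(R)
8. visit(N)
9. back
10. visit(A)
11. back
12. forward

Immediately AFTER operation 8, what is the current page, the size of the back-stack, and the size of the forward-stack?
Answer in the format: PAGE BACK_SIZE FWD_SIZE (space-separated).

After 1 (visit(O)): cur=O back=1 fwd=0
After 2 (back): cur=HOME back=0 fwd=1
After 3 (visit(Y)): cur=Y back=1 fwd=0
After 4 (back): cur=HOME back=0 fwd=1
After 5 (visit(Q)): cur=Q back=1 fwd=0
After 6 (visit(E)): cur=E back=2 fwd=0
After 7 (visit(R)): cur=R back=3 fwd=0
After 8 (visit(N)): cur=N back=4 fwd=0

N 4 0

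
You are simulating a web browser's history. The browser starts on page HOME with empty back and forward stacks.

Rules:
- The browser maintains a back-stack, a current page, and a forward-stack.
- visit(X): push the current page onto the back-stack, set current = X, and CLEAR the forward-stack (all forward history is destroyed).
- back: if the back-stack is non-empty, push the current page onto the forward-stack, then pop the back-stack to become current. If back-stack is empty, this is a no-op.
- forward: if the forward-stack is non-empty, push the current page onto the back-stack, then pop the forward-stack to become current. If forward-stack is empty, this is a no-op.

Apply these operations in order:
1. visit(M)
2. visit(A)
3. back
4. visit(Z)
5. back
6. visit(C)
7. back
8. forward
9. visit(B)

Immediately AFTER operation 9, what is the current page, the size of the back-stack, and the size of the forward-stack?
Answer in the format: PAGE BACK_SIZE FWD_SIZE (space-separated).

After 1 (visit(M)): cur=M back=1 fwd=0
After 2 (visit(A)): cur=A back=2 fwd=0
After 3 (back): cur=M back=1 fwd=1
After 4 (visit(Z)): cur=Z back=2 fwd=0
After 5 (back): cur=M back=1 fwd=1
After 6 (visit(C)): cur=C back=2 fwd=0
After 7 (back): cur=M back=1 fwd=1
After 8 (forward): cur=C back=2 fwd=0
After 9 (visit(B)): cur=B back=3 fwd=0

B 3 0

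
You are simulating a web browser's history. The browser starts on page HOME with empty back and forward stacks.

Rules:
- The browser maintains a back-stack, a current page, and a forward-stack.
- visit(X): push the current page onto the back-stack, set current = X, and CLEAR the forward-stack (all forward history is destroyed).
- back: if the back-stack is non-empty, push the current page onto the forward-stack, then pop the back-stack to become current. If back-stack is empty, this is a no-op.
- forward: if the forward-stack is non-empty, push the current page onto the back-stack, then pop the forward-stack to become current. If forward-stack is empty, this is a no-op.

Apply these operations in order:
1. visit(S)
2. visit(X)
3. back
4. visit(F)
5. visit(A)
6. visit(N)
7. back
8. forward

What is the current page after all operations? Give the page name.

Answer: N

Derivation:
After 1 (visit(S)): cur=S back=1 fwd=0
After 2 (visit(X)): cur=X back=2 fwd=0
After 3 (back): cur=S back=1 fwd=1
After 4 (visit(F)): cur=F back=2 fwd=0
After 5 (visit(A)): cur=A back=3 fwd=0
After 6 (visit(N)): cur=N back=4 fwd=0
After 7 (back): cur=A back=3 fwd=1
After 8 (forward): cur=N back=4 fwd=0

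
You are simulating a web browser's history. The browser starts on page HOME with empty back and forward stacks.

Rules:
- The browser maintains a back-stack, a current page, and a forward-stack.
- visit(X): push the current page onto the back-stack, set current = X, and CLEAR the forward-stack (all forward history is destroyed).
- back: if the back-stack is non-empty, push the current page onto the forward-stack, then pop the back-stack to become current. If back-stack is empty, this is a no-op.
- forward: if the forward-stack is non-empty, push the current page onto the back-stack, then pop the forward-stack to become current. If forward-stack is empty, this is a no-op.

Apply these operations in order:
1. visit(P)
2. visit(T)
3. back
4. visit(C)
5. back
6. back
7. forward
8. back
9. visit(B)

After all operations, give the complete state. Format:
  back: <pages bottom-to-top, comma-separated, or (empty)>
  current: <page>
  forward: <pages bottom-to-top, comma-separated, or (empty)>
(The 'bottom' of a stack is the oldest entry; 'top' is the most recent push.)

After 1 (visit(P)): cur=P back=1 fwd=0
After 2 (visit(T)): cur=T back=2 fwd=0
After 3 (back): cur=P back=1 fwd=1
After 4 (visit(C)): cur=C back=2 fwd=0
After 5 (back): cur=P back=1 fwd=1
After 6 (back): cur=HOME back=0 fwd=2
After 7 (forward): cur=P back=1 fwd=1
After 8 (back): cur=HOME back=0 fwd=2
After 9 (visit(B)): cur=B back=1 fwd=0

Answer: back: HOME
current: B
forward: (empty)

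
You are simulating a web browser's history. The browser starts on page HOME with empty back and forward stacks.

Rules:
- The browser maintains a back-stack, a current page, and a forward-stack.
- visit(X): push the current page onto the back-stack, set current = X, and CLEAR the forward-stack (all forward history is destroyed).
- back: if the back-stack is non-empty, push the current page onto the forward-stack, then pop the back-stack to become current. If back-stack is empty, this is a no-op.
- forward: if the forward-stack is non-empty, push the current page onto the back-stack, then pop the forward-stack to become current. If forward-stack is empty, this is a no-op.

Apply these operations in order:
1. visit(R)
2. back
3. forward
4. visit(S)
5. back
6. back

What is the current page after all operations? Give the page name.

Answer: HOME

Derivation:
After 1 (visit(R)): cur=R back=1 fwd=0
After 2 (back): cur=HOME back=0 fwd=1
After 3 (forward): cur=R back=1 fwd=0
After 4 (visit(S)): cur=S back=2 fwd=0
After 5 (back): cur=R back=1 fwd=1
After 6 (back): cur=HOME back=0 fwd=2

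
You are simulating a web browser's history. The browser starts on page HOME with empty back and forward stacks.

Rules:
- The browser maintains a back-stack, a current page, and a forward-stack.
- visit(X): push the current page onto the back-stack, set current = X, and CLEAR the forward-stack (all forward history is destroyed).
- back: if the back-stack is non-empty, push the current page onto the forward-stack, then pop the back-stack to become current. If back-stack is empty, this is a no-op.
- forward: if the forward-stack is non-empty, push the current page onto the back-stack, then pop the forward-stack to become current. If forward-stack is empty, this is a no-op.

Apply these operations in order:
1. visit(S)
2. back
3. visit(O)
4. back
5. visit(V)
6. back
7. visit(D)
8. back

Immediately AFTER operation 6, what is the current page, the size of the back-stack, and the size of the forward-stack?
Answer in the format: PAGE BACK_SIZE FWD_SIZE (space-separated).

After 1 (visit(S)): cur=S back=1 fwd=0
After 2 (back): cur=HOME back=0 fwd=1
After 3 (visit(O)): cur=O back=1 fwd=0
After 4 (back): cur=HOME back=0 fwd=1
After 5 (visit(V)): cur=V back=1 fwd=0
After 6 (back): cur=HOME back=0 fwd=1

HOME 0 1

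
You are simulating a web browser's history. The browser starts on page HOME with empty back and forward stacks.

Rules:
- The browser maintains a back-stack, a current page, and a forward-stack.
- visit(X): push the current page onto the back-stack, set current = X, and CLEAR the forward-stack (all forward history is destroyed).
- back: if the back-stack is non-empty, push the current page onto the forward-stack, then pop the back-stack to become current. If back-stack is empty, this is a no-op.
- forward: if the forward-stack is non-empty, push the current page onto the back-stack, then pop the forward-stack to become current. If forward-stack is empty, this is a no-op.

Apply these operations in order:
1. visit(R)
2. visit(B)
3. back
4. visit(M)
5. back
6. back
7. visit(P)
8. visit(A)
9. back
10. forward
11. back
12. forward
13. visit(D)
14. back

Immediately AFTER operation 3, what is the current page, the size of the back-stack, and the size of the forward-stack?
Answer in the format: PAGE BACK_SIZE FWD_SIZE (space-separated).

After 1 (visit(R)): cur=R back=1 fwd=0
After 2 (visit(B)): cur=B back=2 fwd=0
After 3 (back): cur=R back=1 fwd=1

R 1 1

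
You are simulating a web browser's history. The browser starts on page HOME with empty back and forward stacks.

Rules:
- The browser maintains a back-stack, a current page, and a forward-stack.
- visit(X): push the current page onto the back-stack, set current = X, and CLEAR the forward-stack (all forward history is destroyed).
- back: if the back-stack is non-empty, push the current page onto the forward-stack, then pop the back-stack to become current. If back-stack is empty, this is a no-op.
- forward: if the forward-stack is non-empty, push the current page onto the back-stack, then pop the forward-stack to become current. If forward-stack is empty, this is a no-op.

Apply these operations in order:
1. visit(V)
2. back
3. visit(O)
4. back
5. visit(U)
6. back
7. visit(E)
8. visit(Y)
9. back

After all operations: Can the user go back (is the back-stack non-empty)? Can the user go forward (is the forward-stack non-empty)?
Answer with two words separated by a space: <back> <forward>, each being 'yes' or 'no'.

Answer: yes yes

Derivation:
After 1 (visit(V)): cur=V back=1 fwd=0
After 2 (back): cur=HOME back=0 fwd=1
After 3 (visit(O)): cur=O back=1 fwd=0
After 4 (back): cur=HOME back=0 fwd=1
After 5 (visit(U)): cur=U back=1 fwd=0
After 6 (back): cur=HOME back=0 fwd=1
After 7 (visit(E)): cur=E back=1 fwd=0
After 8 (visit(Y)): cur=Y back=2 fwd=0
After 9 (back): cur=E back=1 fwd=1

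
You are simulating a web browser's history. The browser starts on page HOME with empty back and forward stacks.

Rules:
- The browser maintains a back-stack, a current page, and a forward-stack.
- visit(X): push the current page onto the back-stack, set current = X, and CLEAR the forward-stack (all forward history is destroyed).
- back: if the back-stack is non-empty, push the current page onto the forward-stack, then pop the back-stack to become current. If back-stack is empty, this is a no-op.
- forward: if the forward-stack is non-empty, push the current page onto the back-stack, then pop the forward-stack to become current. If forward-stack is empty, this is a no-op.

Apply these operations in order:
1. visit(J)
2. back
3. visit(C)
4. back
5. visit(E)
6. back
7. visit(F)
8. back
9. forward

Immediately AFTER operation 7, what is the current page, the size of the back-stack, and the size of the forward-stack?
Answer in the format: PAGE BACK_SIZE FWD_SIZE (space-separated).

After 1 (visit(J)): cur=J back=1 fwd=0
After 2 (back): cur=HOME back=0 fwd=1
After 3 (visit(C)): cur=C back=1 fwd=0
After 4 (back): cur=HOME back=0 fwd=1
After 5 (visit(E)): cur=E back=1 fwd=0
After 6 (back): cur=HOME back=0 fwd=1
After 7 (visit(F)): cur=F back=1 fwd=0

F 1 0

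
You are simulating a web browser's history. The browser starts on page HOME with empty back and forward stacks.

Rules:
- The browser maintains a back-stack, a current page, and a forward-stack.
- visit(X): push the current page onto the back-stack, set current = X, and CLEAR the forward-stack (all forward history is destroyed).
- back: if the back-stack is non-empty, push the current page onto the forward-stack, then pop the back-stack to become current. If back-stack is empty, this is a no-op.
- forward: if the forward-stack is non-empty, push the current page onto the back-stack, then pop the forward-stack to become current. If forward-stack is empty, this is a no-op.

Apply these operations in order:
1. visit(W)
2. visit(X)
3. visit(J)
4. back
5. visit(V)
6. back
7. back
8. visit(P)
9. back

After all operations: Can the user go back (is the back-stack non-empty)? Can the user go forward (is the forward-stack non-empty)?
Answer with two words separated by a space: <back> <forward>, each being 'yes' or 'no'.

After 1 (visit(W)): cur=W back=1 fwd=0
After 2 (visit(X)): cur=X back=2 fwd=0
After 3 (visit(J)): cur=J back=3 fwd=0
After 4 (back): cur=X back=2 fwd=1
After 5 (visit(V)): cur=V back=3 fwd=0
After 6 (back): cur=X back=2 fwd=1
After 7 (back): cur=W back=1 fwd=2
After 8 (visit(P)): cur=P back=2 fwd=0
After 9 (back): cur=W back=1 fwd=1

Answer: yes yes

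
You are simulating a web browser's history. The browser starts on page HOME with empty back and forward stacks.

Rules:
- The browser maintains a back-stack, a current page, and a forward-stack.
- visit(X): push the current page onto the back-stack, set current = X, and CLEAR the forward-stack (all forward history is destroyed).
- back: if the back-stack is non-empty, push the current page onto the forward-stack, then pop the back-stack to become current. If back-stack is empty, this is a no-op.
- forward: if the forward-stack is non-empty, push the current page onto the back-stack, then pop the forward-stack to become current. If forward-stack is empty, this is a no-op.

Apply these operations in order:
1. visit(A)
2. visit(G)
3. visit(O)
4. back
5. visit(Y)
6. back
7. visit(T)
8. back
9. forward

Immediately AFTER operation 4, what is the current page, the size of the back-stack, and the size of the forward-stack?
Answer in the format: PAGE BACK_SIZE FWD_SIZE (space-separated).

After 1 (visit(A)): cur=A back=1 fwd=0
After 2 (visit(G)): cur=G back=2 fwd=0
After 3 (visit(O)): cur=O back=3 fwd=0
After 4 (back): cur=G back=2 fwd=1

G 2 1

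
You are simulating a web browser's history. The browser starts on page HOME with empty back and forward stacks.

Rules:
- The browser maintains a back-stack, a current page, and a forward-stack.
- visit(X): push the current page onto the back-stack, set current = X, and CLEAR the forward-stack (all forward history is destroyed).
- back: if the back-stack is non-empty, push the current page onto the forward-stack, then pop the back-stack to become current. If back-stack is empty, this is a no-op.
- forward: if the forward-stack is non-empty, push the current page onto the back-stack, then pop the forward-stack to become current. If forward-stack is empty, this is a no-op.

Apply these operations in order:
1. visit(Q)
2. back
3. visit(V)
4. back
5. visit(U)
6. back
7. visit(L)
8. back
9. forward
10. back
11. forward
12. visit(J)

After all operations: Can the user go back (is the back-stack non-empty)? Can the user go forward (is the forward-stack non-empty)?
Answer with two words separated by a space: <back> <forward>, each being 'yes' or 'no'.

After 1 (visit(Q)): cur=Q back=1 fwd=0
After 2 (back): cur=HOME back=0 fwd=1
After 3 (visit(V)): cur=V back=1 fwd=0
After 4 (back): cur=HOME back=0 fwd=1
After 5 (visit(U)): cur=U back=1 fwd=0
After 6 (back): cur=HOME back=0 fwd=1
After 7 (visit(L)): cur=L back=1 fwd=0
After 8 (back): cur=HOME back=0 fwd=1
After 9 (forward): cur=L back=1 fwd=0
After 10 (back): cur=HOME back=0 fwd=1
After 11 (forward): cur=L back=1 fwd=0
After 12 (visit(J)): cur=J back=2 fwd=0

Answer: yes no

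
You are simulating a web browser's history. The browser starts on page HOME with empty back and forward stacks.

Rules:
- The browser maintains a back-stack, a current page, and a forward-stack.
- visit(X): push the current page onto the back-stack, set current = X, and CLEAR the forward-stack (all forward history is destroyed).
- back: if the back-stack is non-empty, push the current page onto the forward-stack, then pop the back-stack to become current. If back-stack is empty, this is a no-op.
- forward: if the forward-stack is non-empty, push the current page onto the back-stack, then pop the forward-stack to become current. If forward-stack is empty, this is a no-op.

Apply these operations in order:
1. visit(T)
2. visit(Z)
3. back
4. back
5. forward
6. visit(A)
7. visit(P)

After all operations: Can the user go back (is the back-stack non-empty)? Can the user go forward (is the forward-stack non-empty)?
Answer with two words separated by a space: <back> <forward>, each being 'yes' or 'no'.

Answer: yes no

Derivation:
After 1 (visit(T)): cur=T back=1 fwd=0
After 2 (visit(Z)): cur=Z back=2 fwd=0
After 3 (back): cur=T back=1 fwd=1
After 4 (back): cur=HOME back=0 fwd=2
After 5 (forward): cur=T back=1 fwd=1
After 6 (visit(A)): cur=A back=2 fwd=0
After 7 (visit(P)): cur=P back=3 fwd=0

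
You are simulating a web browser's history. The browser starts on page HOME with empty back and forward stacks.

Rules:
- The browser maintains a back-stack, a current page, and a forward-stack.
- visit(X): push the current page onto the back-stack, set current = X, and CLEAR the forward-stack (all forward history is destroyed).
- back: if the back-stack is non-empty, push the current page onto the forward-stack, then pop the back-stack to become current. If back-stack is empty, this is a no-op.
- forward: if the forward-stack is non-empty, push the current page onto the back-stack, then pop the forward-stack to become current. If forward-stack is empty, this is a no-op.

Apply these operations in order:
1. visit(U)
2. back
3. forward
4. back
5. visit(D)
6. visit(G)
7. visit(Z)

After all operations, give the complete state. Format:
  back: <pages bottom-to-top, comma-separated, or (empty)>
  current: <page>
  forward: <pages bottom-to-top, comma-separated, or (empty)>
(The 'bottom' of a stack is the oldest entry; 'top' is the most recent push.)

Answer: back: HOME,D,G
current: Z
forward: (empty)

Derivation:
After 1 (visit(U)): cur=U back=1 fwd=0
After 2 (back): cur=HOME back=0 fwd=1
After 3 (forward): cur=U back=1 fwd=0
After 4 (back): cur=HOME back=0 fwd=1
After 5 (visit(D)): cur=D back=1 fwd=0
After 6 (visit(G)): cur=G back=2 fwd=0
After 7 (visit(Z)): cur=Z back=3 fwd=0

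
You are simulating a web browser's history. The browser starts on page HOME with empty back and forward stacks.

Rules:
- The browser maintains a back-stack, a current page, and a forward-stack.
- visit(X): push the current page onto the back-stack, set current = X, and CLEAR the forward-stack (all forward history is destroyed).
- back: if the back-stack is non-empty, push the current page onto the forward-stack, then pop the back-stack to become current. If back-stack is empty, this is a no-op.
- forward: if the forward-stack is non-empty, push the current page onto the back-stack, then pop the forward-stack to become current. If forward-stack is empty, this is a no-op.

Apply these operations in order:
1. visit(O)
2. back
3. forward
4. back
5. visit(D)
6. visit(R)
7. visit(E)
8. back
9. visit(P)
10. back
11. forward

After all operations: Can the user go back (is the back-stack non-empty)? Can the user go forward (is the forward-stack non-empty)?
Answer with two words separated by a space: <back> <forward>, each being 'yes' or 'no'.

After 1 (visit(O)): cur=O back=1 fwd=0
After 2 (back): cur=HOME back=0 fwd=1
After 3 (forward): cur=O back=1 fwd=0
After 4 (back): cur=HOME back=0 fwd=1
After 5 (visit(D)): cur=D back=1 fwd=0
After 6 (visit(R)): cur=R back=2 fwd=0
After 7 (visit(E)): cur=E back=3 fwd=0
After 8 (back): cur=R back=2 fwd=1
After 9 (visit(P)): cur=P back=3 fwd=0
After 10 (back): cur=R back=2 fwd=1
After 11 (forward): cur=P back=3 fwd=0

Answer: yes no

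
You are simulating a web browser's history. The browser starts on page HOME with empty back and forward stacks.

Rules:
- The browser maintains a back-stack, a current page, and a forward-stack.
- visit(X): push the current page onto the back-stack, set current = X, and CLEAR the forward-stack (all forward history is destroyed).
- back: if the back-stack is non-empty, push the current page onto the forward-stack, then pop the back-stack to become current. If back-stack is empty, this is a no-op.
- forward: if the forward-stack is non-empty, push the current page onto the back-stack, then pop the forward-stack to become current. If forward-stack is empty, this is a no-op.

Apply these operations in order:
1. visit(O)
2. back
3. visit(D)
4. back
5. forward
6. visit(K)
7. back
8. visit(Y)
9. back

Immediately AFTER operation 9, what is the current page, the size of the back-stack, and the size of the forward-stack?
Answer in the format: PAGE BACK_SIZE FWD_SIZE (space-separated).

After 1 (visit(O)): cur=O back=1 fwd=0
After 2 (back): cur=HOME back=0 fwd=1
After 3 (visit(D)): cur=D back=1 fwd=0
After 4 (back): cur=HOME back=0 fwd=1
After 5 (forward): cur=D back=1 fwd=0
After 6 (visit(K)): cur=K back=2 fwd=0
After 7 (back): cur=D back=1 fwd=1
After 8 (visit(Y)): cur=Y back=2 fwd=0
After 9 (back): cur=D back=1 fwd=1

D 1 1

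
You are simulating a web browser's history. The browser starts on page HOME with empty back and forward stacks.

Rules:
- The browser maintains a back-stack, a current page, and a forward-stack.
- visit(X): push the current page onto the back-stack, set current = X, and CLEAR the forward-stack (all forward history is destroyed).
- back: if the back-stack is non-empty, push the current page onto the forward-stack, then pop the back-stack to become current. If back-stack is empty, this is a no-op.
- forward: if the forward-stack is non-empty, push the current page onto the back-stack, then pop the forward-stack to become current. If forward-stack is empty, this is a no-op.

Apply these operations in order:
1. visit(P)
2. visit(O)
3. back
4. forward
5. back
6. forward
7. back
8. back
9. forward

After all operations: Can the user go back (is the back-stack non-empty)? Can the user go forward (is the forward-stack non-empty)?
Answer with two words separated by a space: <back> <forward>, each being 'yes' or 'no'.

Answer: yes yes

Derivation:
After 1 (visit(P)): cur=P back=1 fwd=0
After 2 (visit(O)): cur=O back=2 fwd=0
After 3 (back): cur=P back=1 fwd=1
After 4 (forward): cur=O back=2 fwd=0
After 5 (back): cur=P back=1 fwd=1
After 6 (forward): cur=O back=2 fwd=0
After 7 (back): cur=P back=1 fwd=1
After 8 (back): cur=HOME back=0 fwd=2
After 9 (forward): cur=P back=1 fwd=1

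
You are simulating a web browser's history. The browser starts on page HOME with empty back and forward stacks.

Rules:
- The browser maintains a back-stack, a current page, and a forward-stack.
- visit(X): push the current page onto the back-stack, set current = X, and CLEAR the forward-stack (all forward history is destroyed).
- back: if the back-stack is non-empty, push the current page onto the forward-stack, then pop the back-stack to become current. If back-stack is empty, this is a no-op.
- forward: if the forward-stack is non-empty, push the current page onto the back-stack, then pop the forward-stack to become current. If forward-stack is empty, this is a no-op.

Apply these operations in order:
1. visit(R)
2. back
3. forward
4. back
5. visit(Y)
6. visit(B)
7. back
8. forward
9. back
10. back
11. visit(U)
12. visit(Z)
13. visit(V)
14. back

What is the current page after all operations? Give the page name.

Answer: Z

Derivation:
After 1 (visit(R)): cur=R back=1 fwd=0
After 2 (back): cur=HOME back=0 fwd=1
After 3 (forward): cur=R back=1 fwd=0
After 4 (back): cur=HOME back=0 fwd=1
After 5 (visit(Y)): cur=Y back=1 fwd=0
After 6 (visit(B)): cur=B back=2 fwd=0
After 7 (back): cur=Y back=1 fwd=1
After 8 (forward): cur=B back=2 fwd=0
After 9 (back): cur=Y back=1 fwd=1
After 10 (back): cur=HOME back=0 fwd=2
After 11 (visit(U)): cur=U back=1 fwd=0
After 12 (visit(Z)): cur=Z back=2 fwd=0
After 13 (visit(V)): cur=V back=3 fwd=0
After 14 (back): cur=Z back=2 fwd=1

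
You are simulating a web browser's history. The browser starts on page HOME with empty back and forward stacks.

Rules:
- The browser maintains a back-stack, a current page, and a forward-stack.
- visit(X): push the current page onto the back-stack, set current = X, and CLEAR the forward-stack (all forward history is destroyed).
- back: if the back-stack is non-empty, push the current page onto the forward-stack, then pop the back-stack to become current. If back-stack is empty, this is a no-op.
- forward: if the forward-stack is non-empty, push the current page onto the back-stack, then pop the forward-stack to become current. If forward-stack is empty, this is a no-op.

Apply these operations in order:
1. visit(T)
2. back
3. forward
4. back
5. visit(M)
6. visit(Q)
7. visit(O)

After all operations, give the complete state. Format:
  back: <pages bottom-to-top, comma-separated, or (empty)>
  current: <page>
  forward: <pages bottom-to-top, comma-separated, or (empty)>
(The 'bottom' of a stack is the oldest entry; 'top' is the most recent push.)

Answer: back: HOME,M,Q
current: O
forward: (empty)

Derivation:
After 1 (visit(T)): cur=T back=1 fwd=0
After 2 (back): cur=HOME back=0 fwd=1
After 3 (forward): cur=T back=1 fwd=0
After 4 (back): cur=HOME back=0 fwd=1
After 5 (visit(M)): cur=M back=1 fwd=0
After 6 (visit(Q)): cur=Q back=2 fwd=0
After 7 (visit(O)): cur=O back=3 fwd=0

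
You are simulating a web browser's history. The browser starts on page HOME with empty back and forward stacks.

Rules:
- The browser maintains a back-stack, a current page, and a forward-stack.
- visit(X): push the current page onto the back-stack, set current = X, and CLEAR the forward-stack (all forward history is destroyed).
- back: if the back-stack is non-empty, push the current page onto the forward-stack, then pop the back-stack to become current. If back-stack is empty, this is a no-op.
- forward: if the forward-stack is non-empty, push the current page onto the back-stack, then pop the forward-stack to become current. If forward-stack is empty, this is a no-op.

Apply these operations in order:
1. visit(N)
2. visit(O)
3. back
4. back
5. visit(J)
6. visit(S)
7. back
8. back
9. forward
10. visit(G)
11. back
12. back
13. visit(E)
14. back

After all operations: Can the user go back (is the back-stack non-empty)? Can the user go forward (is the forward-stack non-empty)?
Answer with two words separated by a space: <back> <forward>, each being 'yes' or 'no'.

After 1 (visit(N)): cur=N back=1 fwd=0
After 2 (visit(O)): cur=O back=2 fwd=0
After 3 (back): cur=N back=1 fwd=1
After 4 (back): cur=HOME back=0 fwd=2
After 5 (visit(J)): cur=J back=1 fwd=0
After 6 (visit(S)): cur=S back=2 fwd=0
After 7 (back): cur=J back=1 fwd=1
After 8 (back): cur=HOME back=0 fwd=2
After 9 (forward): cur=J back=1 fwd=1
After 10 (visit(G)): cur=G back=2 fwd=0
After 11 (back): cur=J back=1 fwd=1
After 12 (back): cur=HOME back=0 fwd=2
After 13 (visit(E)): cur=E back=1 fwd=0
After 14 (back): cur=HOME back=0 fwd=1

Answer: no yes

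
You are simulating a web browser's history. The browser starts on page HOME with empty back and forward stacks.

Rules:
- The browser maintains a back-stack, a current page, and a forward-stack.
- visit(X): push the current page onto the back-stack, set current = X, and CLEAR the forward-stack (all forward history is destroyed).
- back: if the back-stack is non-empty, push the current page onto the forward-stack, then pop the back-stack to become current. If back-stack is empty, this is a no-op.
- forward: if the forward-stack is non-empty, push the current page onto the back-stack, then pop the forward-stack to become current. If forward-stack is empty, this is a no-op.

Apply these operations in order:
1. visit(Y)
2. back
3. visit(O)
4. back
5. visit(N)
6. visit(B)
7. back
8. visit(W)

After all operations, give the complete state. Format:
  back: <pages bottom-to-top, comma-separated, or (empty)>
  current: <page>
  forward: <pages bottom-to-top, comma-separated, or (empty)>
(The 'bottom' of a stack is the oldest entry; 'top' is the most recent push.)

Answer: back: HOME,N
current: W
forward: (empty)

Derivation:
After 1 (visit(Y)): cur=Y back=1 fwd=0
After 2 (back): cur=HOME back=0 fwd=1
After 3 (visit(O)): cur=O back=1 fwd=0
After 4 (back): cur=HOME back=0 fwd=1
After 5 (visit(N)): cur=N back=1 fwd=0
After 6 (visit(B)): cur=B back=2 fwd=0
After 7 (back): cur=N back=1 fwd=1
After 8 (visit(W)): cur=W back=2 fwd=0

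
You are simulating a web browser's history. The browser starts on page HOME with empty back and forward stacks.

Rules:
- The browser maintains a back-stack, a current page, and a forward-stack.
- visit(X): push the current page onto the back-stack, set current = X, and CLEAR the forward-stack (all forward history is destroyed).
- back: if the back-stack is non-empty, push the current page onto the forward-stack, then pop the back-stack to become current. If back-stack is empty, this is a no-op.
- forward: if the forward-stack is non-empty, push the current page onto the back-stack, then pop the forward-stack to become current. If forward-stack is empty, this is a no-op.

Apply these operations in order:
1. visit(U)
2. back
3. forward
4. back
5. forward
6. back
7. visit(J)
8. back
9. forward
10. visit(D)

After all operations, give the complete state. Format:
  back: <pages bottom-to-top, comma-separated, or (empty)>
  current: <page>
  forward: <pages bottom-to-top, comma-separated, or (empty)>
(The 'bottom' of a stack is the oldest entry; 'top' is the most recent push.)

After 1 (visit(U)): cur=U back=1 fwd=0
After 2 (back): cur=HOME back=0 fwd=1
After 3 (forward): cur=U back=1 fwd=0
After 4 (back): cur=HOME back=0 fwd=1
After 5 (forward): cur=U back=1 fwd=0
After 6 (back): cur=HOME back=0 fwd=1
After 7 (visit(J)): cur=J back=1 fwd=0
After 8 (back): cur=HOME back=0 fwd=1
After 9 (forward): cur=J back=1 fwd=0
After 10 (visit(D)): cur=D back=2 fwd=0

Answer: back: HOME,J
current: D
forward: (empty)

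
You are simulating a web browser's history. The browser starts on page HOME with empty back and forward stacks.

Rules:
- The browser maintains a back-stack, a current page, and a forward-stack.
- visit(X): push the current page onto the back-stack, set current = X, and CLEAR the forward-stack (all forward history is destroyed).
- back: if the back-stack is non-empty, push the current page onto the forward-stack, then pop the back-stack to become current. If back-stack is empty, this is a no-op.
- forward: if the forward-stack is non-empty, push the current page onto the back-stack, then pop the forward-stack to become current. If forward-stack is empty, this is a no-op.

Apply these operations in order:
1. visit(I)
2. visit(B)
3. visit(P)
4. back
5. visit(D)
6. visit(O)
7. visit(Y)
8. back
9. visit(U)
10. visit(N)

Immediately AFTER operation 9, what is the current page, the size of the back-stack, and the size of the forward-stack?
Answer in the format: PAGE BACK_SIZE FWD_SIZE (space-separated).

After 1 (visit(I)): cur=I back=1 fwd=0
After 2 (visit(B)): cur=B back=2 fwd=0
After 3 (visit(P)): cur=P back=3 fwd=0
After 4 (back): cur=B back=2 fwd=1
After 5 (visit(D)): cur=D back=3 fwd=0
After 6 (visit(O)): cur=O back=4 fwd=0
After 7 (visit(Y)): cur=Y back=5 fwd=0
After 8 (back): cur=O back=4 fwd=1
After 9 (visit(U)): cur=U back=5 fwd=0

U 5 0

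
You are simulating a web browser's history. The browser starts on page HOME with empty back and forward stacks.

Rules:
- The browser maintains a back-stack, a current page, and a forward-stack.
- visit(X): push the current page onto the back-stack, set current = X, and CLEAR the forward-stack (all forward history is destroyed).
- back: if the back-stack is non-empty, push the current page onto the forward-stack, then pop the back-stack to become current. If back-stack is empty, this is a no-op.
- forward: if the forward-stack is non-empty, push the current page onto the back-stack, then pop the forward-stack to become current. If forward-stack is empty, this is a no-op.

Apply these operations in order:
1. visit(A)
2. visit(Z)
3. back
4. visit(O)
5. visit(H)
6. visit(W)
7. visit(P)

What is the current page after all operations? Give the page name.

After 1 (visit(A)): cur=A back=1 fwd=0
After 2 (visit(Z)): cur=Z back=2 fwd=0
After 3 (back): cur=A back=1 fwd=1
After 4 (visit(O)): cur=O back=2 fwd=0
After 5 (visit(H)): cur=H back=3 fwd=0
After 6 (visit(W)): cur=W back=4 fwd=0
After 7 (visit(P)): cur=P back=5 fwd=0

Answer: P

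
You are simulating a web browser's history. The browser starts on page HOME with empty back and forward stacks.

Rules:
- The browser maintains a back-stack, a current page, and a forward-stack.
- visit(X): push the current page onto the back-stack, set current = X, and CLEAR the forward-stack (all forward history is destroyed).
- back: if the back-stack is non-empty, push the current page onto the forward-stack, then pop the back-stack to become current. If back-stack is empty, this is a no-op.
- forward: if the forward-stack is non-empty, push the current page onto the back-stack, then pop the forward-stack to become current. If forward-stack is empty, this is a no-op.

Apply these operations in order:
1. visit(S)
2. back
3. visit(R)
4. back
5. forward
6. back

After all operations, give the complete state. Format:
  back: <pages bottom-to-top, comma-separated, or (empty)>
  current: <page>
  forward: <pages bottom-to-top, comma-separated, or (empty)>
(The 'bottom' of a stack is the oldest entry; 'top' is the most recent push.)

Answer: back: (empty)
current: HOME
forward: R

Derivation:
After 1 (visit(S)): cur=S back=1 fwd=0
After 2 (back): cur=HOME back=0 fwd=1
After 3 (visit(R)): cur=R back=1 fwd=0
After 4 (back): cur=HOME back=0 fwd=1
After 5 (forward): cur=R back=1 fwd=0
After 6 (back): cur=HOME back=0 fwd=1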